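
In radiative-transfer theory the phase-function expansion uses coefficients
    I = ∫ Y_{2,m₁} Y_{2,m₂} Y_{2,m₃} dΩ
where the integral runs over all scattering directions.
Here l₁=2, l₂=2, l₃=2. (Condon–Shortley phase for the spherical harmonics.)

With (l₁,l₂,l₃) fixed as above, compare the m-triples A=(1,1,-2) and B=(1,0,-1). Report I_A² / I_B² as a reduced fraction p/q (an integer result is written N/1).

l's match ⇒ only the (l;m) 3-j factors differ between A and B.
A: triangle coeff Δ(2,2,2) = 1/630; Σ_t [1,1]: t=1:−1/4 = -1/4; (3j)²=3/35 [(2 2 2; 1 1 -2)], sign=-1
B: triangle coeff Δ(2,2,2) = 1/630; Σ_t [0,1]: t=0:+1/4 t=1:−1/2 = -1/4; (3j)²=1/70 [(2 2 2; 1 0 -1)], sign=+1
I_A²/I_B² = (3/35)/(1/70) = 6/1

6/1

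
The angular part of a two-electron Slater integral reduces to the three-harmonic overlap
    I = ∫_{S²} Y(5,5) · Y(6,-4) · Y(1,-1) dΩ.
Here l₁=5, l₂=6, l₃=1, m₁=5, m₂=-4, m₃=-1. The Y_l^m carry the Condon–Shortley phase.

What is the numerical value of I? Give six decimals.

Checks pass: Σm=0; 12 even; l₃=1∈[1,11].
(2·5+1)(2·6+1)(2·1+1) = 429
Δ: 10! 0! 2! / 13! → 1/858
sum: t=5:−1/14400 = -1/14400
3j²(5 6 1; 0 0 0) = Δ·Π!·Σ² = 6/143  (sign +1)
sum: t=0:+1/7257600 = 1/7257600
3j²(5 6 1; 5 -4 -1) = Δ·Π!·Σ² = 1/858  (sign +1)
combine: 4πI² = 429·6/143·1/858 = 3/143
take √, sign +1: I = 0.04085899

0.040859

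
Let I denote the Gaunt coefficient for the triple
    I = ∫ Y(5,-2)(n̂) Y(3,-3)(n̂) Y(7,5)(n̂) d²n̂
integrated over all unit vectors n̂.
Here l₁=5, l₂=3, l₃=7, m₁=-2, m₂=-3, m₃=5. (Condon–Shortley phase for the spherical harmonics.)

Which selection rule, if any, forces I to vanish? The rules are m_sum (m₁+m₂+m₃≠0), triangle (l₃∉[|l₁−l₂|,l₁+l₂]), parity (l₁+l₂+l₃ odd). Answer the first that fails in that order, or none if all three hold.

Σmᵢ = 0  ✓
l₃∈[|l₁−l₂|,l₁+l₂]=[2,8], have l₃=7  ✓
Σlᵢ = 15 ⇒ odd  ✗

parity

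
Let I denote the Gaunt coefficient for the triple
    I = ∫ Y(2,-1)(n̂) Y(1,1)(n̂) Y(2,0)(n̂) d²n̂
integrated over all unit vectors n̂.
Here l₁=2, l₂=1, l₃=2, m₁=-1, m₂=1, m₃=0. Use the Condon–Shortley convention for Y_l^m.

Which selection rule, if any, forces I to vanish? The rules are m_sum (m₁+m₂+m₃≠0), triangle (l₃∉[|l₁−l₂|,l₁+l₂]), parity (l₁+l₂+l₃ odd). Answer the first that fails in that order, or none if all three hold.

parity

Σmᵢ = 0  ✓
l₃∈[|l₁−l₂|,l₁+l₂]=[1,3], have l₃=2  ✓
Σlᵢ = 5 ⇒ odd  ✗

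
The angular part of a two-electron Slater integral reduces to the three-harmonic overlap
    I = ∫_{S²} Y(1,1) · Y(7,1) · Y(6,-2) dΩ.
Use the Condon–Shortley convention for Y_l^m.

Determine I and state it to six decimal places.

Rules hold: Σm=0, L=14 even, 6≤6≤8.
N = 3·15·13 = 585
Δ = 2!·0!·12!/15! = 1/1365
Racah Σ t=1..1: t=1:−1/518400 = -1/518400
⇒ 3j(1 7 6; 0 0 0)² = 7/195, sgn -1
Racah Σ t=0..0: t=0:+1/1935360 = 1/1935360
⇒ 3j(1 7 6; 1 1 -2)² = 1/91, sgn +1
4πI² = N·(3j₀)²·(3jₘ)² = 3/13
I = -1·√(0.230769/4π) = -0.13551395

-0.135514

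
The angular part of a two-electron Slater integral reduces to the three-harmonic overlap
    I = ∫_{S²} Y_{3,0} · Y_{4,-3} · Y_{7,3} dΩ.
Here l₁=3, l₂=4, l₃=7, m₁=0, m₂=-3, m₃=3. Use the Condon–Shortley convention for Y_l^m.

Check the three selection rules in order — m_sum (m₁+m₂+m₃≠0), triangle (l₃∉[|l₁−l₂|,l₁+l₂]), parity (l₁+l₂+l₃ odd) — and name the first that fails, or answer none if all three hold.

none

azimuthal sum: 0 − 3 + 3 = 0  ✓
1 ≤ 7 ≤ 7 (triangle on l)  ✓
L = 3 + 4 + 7 = 14 (even)  ✓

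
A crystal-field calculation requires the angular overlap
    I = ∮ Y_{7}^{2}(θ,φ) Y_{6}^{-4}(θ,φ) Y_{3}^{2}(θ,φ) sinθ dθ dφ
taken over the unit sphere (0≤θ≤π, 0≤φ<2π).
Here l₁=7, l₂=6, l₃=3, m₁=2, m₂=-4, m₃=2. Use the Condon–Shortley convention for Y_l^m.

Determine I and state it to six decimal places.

Rules hold: Σm=0, L=16 even, 1≤3≤13.
N = 15·13·7 = 1365
Δ = 10!·4!·2!/17! = 1/2042040
Racah Σ t=4..6: t=4:+1/207360 t=5:−1/57600 t=6:+1/207360 = -1/129600
⇒ 3j(7 6 3; 0 0 0)² = 168/12155, sgn +1
Racah Σ t=1..2: t=1:−1/8709120 t=2:+1/967680 = 1/1088640
⇒ 3j(7 6 3; 2 -4 2)² = 800/51051, sgn -1
4πI² = N·(3j₀)²·(3jₘ)² = 134400/454597
I = -1·√(0.295646/4π) = -0.15338448

-0.153384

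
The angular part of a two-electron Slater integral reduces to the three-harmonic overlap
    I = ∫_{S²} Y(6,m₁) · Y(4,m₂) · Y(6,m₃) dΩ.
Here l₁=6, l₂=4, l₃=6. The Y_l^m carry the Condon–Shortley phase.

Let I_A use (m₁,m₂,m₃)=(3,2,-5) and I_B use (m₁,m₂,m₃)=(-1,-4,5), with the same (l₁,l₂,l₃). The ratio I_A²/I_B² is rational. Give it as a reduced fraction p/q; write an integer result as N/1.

72/35

l's match ⇒ only the (l;m) 3-j factors differ between A and B.
A: triangle coeff Δ(6,4,6) = 1/15315300; Σ_t [2,3]: t=2:+1/483840 t=3:−1/1451520 = 1/725760; (3j)²=24/1547 [(6 4 6; 3 2 -5)], sign=-1
B: triangle coeff Δ(6,4,6) = 1/15315300; Σ_t [0,0]: t=0:+1/2903040 = 1/2903040; (3j)²=5/663 [(6 4 6; -1 -4 5)], sign=-1
I_A²/I_B² = (24/1547)/(5/663) = 72/35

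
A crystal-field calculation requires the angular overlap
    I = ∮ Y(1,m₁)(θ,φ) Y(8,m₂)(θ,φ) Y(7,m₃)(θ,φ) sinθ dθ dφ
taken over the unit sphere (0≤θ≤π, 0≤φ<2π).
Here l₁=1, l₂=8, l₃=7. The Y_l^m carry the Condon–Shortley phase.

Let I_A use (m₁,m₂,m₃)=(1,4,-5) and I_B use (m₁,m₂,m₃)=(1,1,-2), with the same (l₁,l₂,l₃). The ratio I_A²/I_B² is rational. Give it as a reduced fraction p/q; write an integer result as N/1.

2/7

Same 1,8,7: normalisation and zero-m 3j drop out of the ratio.
A: Δ: 2! 0! 14! / 17! → 1/2040; sum: t=0:+1/1916006400 = 1/1916006400; 3j²(1 8 7; 1 4 -5) = Δ·Π!·Σ² = 1/340  (sign +1)
B: Δ: 2! 0! 14! / 17! → 1/2040; sum: t=0:+1/87091200 = 1/87091200; 3j²(1 8 7; 1 1 -2) = Δ·Π!·Σ² = 7/680  (sign -1)
I_A²/I_B² = (1/340)/(7/680) = 2/7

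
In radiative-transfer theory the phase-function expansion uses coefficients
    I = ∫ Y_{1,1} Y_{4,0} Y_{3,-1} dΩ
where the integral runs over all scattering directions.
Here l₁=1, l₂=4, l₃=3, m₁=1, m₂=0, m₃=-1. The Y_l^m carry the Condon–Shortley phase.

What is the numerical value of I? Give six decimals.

m-sum 0 ✓  L=8 even ✓  3≤3≤5 ✓
Π(2lᵢ+1) = 3×9×7 = 189
triangle coeff Δ(1,4,3) = 1/252
Σ_t [1,1]: t=1:−1/36 = -1/36
(3j)²=4/63 [(1 4 3; 0 0 0)], sign=+1
Σ_t [0,0]: t=0:+1/96 = 1/96
(3j)²=1/42 [(1 4 3; 1 0 -1)], sign=+1
⇒ 4πI² = 2/7
I = (+1)√(2/7/(4π)) = 0.15078601

0.150786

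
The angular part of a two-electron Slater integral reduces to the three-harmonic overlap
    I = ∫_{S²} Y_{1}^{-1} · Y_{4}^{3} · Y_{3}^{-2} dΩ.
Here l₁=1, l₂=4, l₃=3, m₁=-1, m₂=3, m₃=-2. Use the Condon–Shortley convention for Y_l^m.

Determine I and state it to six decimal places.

m-sum 0 ✓  L=8 even ✓  3≤3≤5 ✓
Π(2lᵢ+1) = 3×9×7 = 189
triangle coeff Δ(1,4,3) = 1/252
Σ_t [1,1]: t=1:−1/36 = -1/36
(3j)²=4/63 [(1 4 3; 0 0 0)], sign=+1
Σ_t [2,2]: t=2:+1/240 = 1/240
(3j)²=1/12 [(1 4 3; -1 3 -2)], sign=-1
⇒ 4πI² = 1/1
I = (-1)√(1/1/(4π)) = -0.28209479

-0.282095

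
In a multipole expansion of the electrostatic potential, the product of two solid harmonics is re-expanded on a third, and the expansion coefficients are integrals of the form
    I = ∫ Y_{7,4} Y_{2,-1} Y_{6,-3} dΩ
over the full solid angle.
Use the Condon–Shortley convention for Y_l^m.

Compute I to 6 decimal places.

0.000000

l₁+l₂+l₃=15 is odd: 3j(l;000)=0 ⇒ I=0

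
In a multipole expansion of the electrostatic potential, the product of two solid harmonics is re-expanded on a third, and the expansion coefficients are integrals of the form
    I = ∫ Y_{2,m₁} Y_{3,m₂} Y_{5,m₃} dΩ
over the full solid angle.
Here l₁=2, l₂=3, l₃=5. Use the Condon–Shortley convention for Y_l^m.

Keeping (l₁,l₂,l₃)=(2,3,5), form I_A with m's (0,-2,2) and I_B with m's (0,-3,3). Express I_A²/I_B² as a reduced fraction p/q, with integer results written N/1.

Shared (l₁,l₂,l₃)=(2,3,5): N and (l;000)² cancel in I_A²/I_B².
A: Δ = 0!·4!·6!/11! = 1/2310; Racah Σ t=0..0: t=0:+1/480 = 1/480; ⇒ 3j(2 3 5; 0 -2 2)² = 3/110, sgn -1
B: Δ = 0!·4!·6!/11! = 1/2310; Racah Σ t=0..0: t=0:+1/2880 = 1/2880; ⇒ 3j(2 3 5; 0 -3 3)² = 2/165, sgn +1
I_A²/I_B² = (3/110)/(2/165) = 9/4

9/4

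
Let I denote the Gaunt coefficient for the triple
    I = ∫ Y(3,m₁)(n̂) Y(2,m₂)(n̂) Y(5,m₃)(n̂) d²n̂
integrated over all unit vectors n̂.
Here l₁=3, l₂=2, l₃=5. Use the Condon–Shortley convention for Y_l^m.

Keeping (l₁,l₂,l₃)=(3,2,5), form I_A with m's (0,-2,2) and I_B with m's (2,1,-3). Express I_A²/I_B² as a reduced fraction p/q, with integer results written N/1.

5/16

l's match ⇒ only the (l;m) 3-j factors differ between A and B.
A: triangle coeff Δ(3,2,5) = 1/2310; Σ_t [0,0]: t=0:+1/864 = 1/864; (3j)²=1/66 [(3 2 5; 0 -2 2)], sign=-1
B: triangle coeff Δ(3,2,5) = 1/2310; Σ_t [0,0]: t=0:+1/720 = 1/720; (3j)²=8/165 [(3 2 5; 2 1 -3)], sign=+1
I_A²/I_B² = (1/66)/(8/165) = 5/16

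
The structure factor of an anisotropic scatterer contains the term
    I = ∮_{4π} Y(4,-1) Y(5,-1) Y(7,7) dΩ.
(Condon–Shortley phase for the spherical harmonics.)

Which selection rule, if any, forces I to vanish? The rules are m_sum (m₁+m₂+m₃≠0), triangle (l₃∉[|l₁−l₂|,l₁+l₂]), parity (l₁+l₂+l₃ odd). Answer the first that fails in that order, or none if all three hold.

Σmᵢ = 5  ✗
l₃∈[|l₁−l₂|,l₁+l₂]=[1,9], have l₃=7
Σlᵢ = 16 ⇒ even

m_sum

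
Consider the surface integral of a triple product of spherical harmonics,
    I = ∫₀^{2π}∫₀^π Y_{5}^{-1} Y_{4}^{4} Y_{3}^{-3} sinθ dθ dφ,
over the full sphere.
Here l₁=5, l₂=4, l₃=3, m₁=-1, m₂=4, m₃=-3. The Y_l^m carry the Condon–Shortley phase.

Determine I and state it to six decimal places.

Rules hold: Σm=0, L=12 even, 1≤3≤9.
N = 11·9·7 = 693
Δ = 6!·4!·2!/13! = 1/180180
Racah Σ t=2..4: t=2:+1/576 t=3:−1/144 t=4:+1/576 = -1/288
⇒ 3j(5 4 3; 0 0 0)² = 20/1001, sgn +1
Racah Σ t=6..6: t=6:+1/34560 = 1/34560
⇒ 3j(5 4 3; -1 4 -3)² = 1/429, sgn +1
4πI² = N·(3j₀)²·(3jₘ)² = 60/1859
I = +1·√(0.0322754/4π) = 0.05067935

0.050679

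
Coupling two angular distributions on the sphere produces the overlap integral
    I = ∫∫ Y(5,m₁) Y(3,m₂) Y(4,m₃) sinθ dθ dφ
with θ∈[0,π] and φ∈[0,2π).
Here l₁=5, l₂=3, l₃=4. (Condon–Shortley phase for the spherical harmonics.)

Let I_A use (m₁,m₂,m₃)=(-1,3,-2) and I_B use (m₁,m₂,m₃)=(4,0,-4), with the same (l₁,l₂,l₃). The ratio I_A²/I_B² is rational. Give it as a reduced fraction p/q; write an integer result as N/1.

375/784

Same 5,3,4: normalisation and zero-m 3j drop out of the ratio.
A: Δ: 4! 6! 2! / 13! → 1/180180; sum: t=4:+1/2304 = 1/2304; 3j²(5 3 4; -1 3 -2) = Δ·Π!·Σ² = 75/4004  (sign +1)
B: Δ: 4! 6! 2! / 13! → 1/180180; sum: t=1:−1/8640 = -1/8640; 3j²(5 3 4; 4 0 -4) = Δ·Π!·Σ² = 28/715  (sign -1)
I_A²/I_B² = (75/4004)/(28/715) = 375/784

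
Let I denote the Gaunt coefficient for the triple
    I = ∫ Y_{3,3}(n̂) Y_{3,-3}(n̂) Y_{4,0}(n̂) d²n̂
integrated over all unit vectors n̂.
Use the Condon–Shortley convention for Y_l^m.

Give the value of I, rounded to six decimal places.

-0.076935

Checks pass: Σm=0; 10 even; l₃=4∈[0,6].
(2·3+1)(2·3+1)(2·4+1) = 441
Δ: 2! 4! 4! / 11! → 1/34650
sum: t=0:+1/72 t=1:−1/16 t=2:+1/72 = -5/144
3j²(3 3 4; 0 0 0) = Δ·Π!·Σ² = 2/77  (sign -1)
sum: t=0:+1/1152 = 1/1152
3j²(3 3 4; 3 -3 0) = Δ·Π!·Σ² = 1/154  (sign +1)
combine: 4πI² = 441·2/77·1/154 = 9/121
take √, sign -1: I = -0.07693494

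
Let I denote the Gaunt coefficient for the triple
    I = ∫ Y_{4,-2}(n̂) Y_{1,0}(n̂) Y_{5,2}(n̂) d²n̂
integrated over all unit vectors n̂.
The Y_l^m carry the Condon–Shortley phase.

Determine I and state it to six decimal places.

0.225034

m-sum 0 ✓  L=10 even ✓  3≤5≤5 ✓
Π(2lᵢ+1) = 9×3×11 = 297
triangle coeff Δ(4,1,5) = 1/495
Σ_t [0,0]: t=0:+1/576 = 1/576
(3j)²=5/99 [(4 1 5; 0 0 0)], sign=-1
Σ_t [0,0]: t=0:+1/1440 = 1/1440
(3j)²=7/165 [(4 1 5; -2 0 2)], sign=-1
⇒ 4πI² = 7/11
I = (+1)√(7/11/(4π)) = 0.22503380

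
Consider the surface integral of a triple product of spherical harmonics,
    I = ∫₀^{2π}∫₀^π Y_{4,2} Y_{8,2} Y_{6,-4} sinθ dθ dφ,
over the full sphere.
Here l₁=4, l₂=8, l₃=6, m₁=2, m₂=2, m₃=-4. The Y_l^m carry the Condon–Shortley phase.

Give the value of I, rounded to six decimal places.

-0.151443

Checks pass: Σm=0; 18 even; l₃=6∈[4,12].
(2·4+1)(2·8+1)(2·6+1) = 1989
Δ: 6! 2! 10! / 19! → 1/23279256
sum: t=2:+1/1658880 t=3:−1/518400 t=4:+1/1658880 = -1/1382400
3j²(4 8 6; 0 0 0) = Δ·Π!·Σ² = 504/46189  (sign -1)
sum: t=0:+1/5225472000 t=1:−1/43545600 t=2:+1/7741440 = 139/1306368000
3j²(4 8 6; 2 2 -4) = Δ·Π!·Σ² = 38642/2909907  (sign +1)
combine: 4πI² = 1989·504/46189·38642/2909907 = 2782224/9653501
take √, sign -1: I = -0.15144282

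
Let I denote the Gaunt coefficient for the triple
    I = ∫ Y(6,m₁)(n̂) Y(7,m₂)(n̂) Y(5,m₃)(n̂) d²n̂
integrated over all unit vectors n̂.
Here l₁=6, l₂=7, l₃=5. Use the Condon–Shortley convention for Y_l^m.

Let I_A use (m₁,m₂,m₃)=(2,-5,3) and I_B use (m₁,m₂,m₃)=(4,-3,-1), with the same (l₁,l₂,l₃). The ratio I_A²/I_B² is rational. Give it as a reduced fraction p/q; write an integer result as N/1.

693/21125

Shared (l₁,l₂,l₃)=(6,7,5): N and (l;000)² cancel in I_A²/I_B².
A: Δ = 8!·4!·6!/19! = 1/174594420; Racah Σ t=0..2: t=0:+1/46448640 t=1:−1/3628800 t=2:+1/4147200 = -1/77414400; ⇒ 3j(6 7 5; 2 -5 3)² = 3/41990, sgn -1
B: Δ = 8!·4!·6!/19! = 1/174594420; Racah Σ t=0..2: t=0:+1/7741440 t=1:−1/1088640 t=2:+1/1658880 = -13/69672960; ⇒ 3j(6 7 5; 4 -3 -1)² = 325/149226, sgn -1
I_A²/I_B² = (3/41990)/(325/149226) = 693/21125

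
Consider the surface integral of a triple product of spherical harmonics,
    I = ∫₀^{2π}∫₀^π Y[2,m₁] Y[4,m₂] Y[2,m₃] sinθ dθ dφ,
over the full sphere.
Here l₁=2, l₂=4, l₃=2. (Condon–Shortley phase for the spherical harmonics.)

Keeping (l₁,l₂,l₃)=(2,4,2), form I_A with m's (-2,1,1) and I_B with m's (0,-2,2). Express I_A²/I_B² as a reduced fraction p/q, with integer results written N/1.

l's match ⇒ only the (l;m) 3-j factors differ between A and B.
A: triangle coeff Δ(2,4,2) = 1/630; Σ_t [4,4]: t=4:+1/144 = 1/144; (3j)²=1/126 [(2 4 2; -2 1 1)], sign=-1
B: triangle coeff Δ(2,4,2) = 1/630; Σ_t [2,2]: t=2:+1/96 = 1/96; (3j)²=1/42 [(2 4 2; 0 -2 2)], sign=+1
I_A²/I_B² = (1/126)/(1/42) = 1/3

1/3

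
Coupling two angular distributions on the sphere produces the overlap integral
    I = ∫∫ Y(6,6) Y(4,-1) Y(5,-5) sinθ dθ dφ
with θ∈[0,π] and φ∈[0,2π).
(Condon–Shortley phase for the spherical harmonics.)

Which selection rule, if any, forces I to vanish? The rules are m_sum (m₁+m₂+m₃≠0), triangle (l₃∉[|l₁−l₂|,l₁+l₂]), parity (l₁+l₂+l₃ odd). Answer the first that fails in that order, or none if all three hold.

parity

m₁+m₂+m₃ = 6 − 1 − 5 = 0  ✓
triangle: |6−4|=2 ≤ l₃=5 ≤ 6+4=10  ✓
parity: l₁+l₂+l₃ = 15 is odd  ✗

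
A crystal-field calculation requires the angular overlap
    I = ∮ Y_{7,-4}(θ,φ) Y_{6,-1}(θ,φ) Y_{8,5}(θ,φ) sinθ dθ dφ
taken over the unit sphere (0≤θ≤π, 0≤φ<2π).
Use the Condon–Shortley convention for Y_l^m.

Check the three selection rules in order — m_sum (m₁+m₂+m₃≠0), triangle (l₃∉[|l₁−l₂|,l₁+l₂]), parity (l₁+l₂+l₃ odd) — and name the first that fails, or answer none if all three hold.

Σmᵢ = 0  ✓
l₃∈[|l₁−l₂|,l₁+l₂]=[1,13], have l₃=8  ✓
Σlᵢ = 21 ⇒ odd  ✗

parity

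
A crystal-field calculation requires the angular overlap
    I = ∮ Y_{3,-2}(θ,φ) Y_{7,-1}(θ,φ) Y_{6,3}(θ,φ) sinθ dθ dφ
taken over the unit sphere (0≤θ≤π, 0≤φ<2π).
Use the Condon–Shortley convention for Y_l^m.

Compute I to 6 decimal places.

0.167202

Rules hold: Σm=0, L=16 even, 4≤6≤10.
N = 7·15·13 = 1365
Δ = 4!·2!·10!/17! = 1/2042040
Racah Σ t=1..3: t=1:−1/207360 t=2:+1/57600 t=3:−1/207360 = 1/129600
⇒ 3j(3 7 6; 0 0 0)² = 168/12155, sgn +1
Racah Σ t=3..4: t=3:−1/362880 t=4:+1/1935360 = -13/5806080
⇒ 3j(3 7 6; -2 -1 3)² = 195/10472, sgn +1
4πI² = N·(3j₀)²·(3jₘ)² = 12285/34969
I = +1·√(0.351311/4π) = 0.16720184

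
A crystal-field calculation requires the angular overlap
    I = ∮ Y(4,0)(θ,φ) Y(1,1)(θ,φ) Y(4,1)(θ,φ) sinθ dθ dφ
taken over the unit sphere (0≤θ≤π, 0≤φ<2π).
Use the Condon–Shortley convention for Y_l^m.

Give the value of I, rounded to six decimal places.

0.000000

m-sum = 0 + 1 + 1 = 2 ≠ 0 ⇒ I = 0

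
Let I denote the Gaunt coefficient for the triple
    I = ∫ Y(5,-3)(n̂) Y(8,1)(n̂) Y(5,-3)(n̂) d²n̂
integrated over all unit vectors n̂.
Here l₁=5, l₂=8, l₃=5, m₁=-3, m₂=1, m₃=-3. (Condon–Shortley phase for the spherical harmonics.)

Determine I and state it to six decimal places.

0.000000

Σmᵢ = -5 ≠ 0, so the φ-integral vanishes; I = 0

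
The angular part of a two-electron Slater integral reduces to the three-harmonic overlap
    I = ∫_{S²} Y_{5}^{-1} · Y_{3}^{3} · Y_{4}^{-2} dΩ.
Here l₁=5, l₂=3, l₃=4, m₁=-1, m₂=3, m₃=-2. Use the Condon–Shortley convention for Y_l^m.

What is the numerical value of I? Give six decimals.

0.143662

Checks pass: Σm=0; 12 even; l₃=4∈[2,8].
(2·5+1)(2·3+1)(2·4+1) = 693
Δ: 4! 6! 2! / 13! → 1/180180
sum: t=1:−1/576 t=2:+1/144 t=3:−1/576 = 1/288
3j²(5 3 4; 0 0 0) = Δ·Π!·Σ² = 20/1001  (sign +1)
sum: t=4:+1/2304 = 1/2304
3j²(5 3 4; -1 3 -2) = Δ·Π!·Σ² = 75/4004  (sign +1)
combine: 4πI² = 693·20/1001·75/4004 = 3375/13013
take √, sign +1: I = 0.14366244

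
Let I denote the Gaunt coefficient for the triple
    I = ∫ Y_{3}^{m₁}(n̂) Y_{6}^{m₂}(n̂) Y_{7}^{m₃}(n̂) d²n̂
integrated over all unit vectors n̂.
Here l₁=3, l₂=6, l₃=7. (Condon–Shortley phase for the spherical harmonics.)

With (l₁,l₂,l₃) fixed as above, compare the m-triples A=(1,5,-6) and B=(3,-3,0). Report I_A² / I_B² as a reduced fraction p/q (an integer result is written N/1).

l's match ⇒ only the (l;m) 3-j factors differ between A and B.
A: triangle coeff Δ(3,6,7) = 1/2042040; Σ_t [1,2]: t=1:−1/21772800 t=2:+1/17418240 = 1/87091200; (3j)²=11/14280 [(3 6 7; 1 5 -6)], sign=-1
B: triangle coeff Δ(3,6,7) = 1/2042040; Σ_t [0,0]: t=0:+1/1451520 = 1/1451520; (3j)²=45/4862 [(3 6 7; 3 -3 0)], sign=-1
I_A²/I_B² = (11/14280)/(45/4862) = 1573/18900

1573/18900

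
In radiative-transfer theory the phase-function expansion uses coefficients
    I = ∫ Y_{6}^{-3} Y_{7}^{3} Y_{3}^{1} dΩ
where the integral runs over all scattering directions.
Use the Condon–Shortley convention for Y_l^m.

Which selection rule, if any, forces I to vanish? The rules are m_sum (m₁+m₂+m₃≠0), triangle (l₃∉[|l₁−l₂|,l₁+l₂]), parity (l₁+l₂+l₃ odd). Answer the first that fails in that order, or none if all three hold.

m₁+m₂+m₃ = -3 + 3 + 1 = 1  ✗
triangle: |6−7|=1 ≤ l₃=3 ≤ 6+7=13
parity: l₁+l₂+l₃ = 16 is even

m_sum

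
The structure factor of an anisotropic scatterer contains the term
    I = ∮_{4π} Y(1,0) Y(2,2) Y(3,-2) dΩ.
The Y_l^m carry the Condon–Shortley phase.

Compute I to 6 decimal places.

Rules hold: Σm=0, L=6 even, 1≤3≤3.
N = 3·5·7 = 105
Δ = 0!·2!·4!/7! = 1/105
Racah Σ t=0..0: t=0:+1/4 = 1/4
⇒ 3j(1 2 3; 0 0 0)² = 3/35, sgn -1
Racah Σ t=0..0: t=0:+1/24 = 1/24
⇒ 3j(1 2 3; 0 2 -2)² = 1/21, sgn -1
4πI² = N·(3j₀)²·(3jₘ)² = 3/7
I = +1·√(0.428571/4π) = 0.18467439

0.184674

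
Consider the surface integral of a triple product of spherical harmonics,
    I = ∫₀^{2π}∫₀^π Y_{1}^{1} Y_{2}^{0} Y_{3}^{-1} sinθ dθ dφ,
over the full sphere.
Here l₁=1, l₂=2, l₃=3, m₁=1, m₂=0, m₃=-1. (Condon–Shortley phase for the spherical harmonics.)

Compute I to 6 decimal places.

-0.202301

m-sum 0 ✓  L=6 even ✓  1≤3≤3 ✓
Π(2lᵢ+1) = 3×5×7 = 105
triangle coeff Δ(1,2,3) = 1/105
Σ_t [0,0]: t=0:+1/4 = 1/4
(3j)²=3/35 [(1 2 3; 0 0 0)], sign=-1
Σ_t [0,0]: t=0:+1/8 = 1/8
(3j)²=2/35 [(1 2 3; 1 0 -1)], sign=+1
⇒ 4πI² = 18/35
I = (-1)√(18/35/(4π)) = -0.20230066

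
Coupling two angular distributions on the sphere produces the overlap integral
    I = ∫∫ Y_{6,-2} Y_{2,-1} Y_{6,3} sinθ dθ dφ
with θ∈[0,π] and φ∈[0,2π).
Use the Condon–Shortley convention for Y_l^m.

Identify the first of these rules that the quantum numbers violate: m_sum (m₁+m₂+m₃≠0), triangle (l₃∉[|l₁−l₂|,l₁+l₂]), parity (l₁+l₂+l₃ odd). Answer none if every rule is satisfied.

Σmᵢ = 0  ✓
l₃∈[|l₁−l₂|,l₁+l₂]=[4,8], have l₃=6  ✓
Σlᵢ = 14 ⇒ even  ✓

none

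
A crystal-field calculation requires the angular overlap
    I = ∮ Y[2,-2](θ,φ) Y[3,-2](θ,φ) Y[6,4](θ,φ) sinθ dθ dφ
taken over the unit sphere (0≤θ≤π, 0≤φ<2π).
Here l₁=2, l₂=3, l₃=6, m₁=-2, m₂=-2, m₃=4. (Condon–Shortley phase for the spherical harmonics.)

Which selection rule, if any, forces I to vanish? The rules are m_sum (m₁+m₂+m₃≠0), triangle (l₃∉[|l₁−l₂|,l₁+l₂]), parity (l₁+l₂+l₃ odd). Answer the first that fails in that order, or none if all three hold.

azimuthal sum: -2 − 2 + 4 = 0  ✓
1 ≤ 6 ≤ 5 (triangle on l)  ✗
L = 2 + 3 + 6 = 11 (odd)

triangle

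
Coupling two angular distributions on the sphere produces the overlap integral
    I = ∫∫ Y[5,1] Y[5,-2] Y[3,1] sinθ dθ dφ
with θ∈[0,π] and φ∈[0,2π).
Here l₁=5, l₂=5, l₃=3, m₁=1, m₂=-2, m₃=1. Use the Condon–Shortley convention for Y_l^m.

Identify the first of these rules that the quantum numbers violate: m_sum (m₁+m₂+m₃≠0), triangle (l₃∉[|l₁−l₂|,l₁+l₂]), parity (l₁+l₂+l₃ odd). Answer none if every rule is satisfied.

Σmᵢ = 0  ✓
l₃∈[|l₁−l₂|,l₁+l₂]=[0,10], have l₃=3  ✓
Σlᵢ = 13 ⇒ odd  ✗

parity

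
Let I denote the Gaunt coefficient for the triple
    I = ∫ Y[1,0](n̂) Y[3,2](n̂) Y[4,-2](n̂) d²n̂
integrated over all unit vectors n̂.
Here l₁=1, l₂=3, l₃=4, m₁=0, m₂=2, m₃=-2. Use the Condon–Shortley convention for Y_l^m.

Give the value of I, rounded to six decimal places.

m-sum 0 ✓  L=8 even ✓  2≤4≤4 ✓
Π(2lᵢ+1) = 3×7×9 = 189
triangle coeff Δ(1,3,4) = 1/252
Σ_t [0,0]: t=0:+1/36 = 1/36
(3j)²=4/63 [(1 3 4; 0 0 0)], sign=+1
Σ_t [0,0]: t=0:+1/120 = 1/120
(3j)²=1/21 [(1 3 4; 0 2 -2)], sign=+1
⇒ 4πI² = 4/7
I = (+1)√(4/7/(4π)) = 0.21324362

0.213244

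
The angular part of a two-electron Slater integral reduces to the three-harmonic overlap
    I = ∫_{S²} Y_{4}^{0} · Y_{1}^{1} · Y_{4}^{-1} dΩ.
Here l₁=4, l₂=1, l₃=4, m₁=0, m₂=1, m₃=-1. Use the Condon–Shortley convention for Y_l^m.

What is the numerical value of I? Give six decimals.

0.000000

Σlᵢ=9 odd — θ-integrand is odd under cosθ→−cosθ; I=0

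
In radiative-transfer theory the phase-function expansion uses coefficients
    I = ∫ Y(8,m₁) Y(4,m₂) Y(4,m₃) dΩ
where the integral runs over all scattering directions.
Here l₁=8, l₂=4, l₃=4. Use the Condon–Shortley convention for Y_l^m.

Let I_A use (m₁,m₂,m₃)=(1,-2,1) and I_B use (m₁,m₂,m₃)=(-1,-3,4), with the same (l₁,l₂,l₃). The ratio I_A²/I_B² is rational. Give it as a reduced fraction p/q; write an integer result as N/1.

l's match ⇒ only the (l;m) 3-j factors differ between A and B.
A: triangle coeff Δ(8,4,4) = 1/218790; Σ_t [2,2]: t=2:+1/1036800 = 1/1036800; (3j)²=98/12155 [(8 4 4; 1 -2 1)], sign=-1
B: triangle coeff Δ(8,4,4) = 1/218790; Σ_t [1,1]: t=1:−1/203212800 = -1/203212800; (3j)²=1/24310 [(8 4 4; -1 -3 4)], sign=-1
I_A²/I_B² = (98/12155)/(1/24310) = 196/1

196/1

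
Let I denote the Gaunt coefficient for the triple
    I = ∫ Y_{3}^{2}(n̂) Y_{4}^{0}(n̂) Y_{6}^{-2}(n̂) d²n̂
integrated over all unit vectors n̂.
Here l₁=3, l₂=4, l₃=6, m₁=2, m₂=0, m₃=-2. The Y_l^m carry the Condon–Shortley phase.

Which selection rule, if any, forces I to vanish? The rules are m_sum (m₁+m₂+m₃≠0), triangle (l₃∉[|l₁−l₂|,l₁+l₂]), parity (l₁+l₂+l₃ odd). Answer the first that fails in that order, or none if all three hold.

parity

m₁+m₂+m₃ = 2 + 0 − 2 = 0  ✓
triangle: |3−4|=1 ≤ l₃=6 ≤ 3+4=7  ✓
parity: l₁+l₂+l₃ = 13 is odd  ✗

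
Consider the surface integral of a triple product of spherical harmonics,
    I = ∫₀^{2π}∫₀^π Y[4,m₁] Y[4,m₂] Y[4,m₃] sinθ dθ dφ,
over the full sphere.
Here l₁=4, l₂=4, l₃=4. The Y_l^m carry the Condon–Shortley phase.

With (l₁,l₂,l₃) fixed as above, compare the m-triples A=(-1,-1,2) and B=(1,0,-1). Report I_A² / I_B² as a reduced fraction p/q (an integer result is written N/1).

40/9

Same 4,4,4: normalisation and zero-m 3j drop out of the ratio.
A: Δ: 4! 4! 4! / 13! → 1/450450; sum: t=1:−1/576 t=2:+1/144 t=3:−1/576 = 1/288; 3j²(4 4 4; -1 -1 2) = Δ·Π!·Σ² = 20/1001  (sign +1)
B: Δ: 4! 4! 4! / 13! → 1/450450; sum: t=0:+1/3456 t=1:−1/144 t=2:+1/96 t=3:−1/864 = 1/384; 3j²(4 4 4; 1 0 -1) = Δ·Π!·Σ² = 9/2002  (sign -1)
I_A²/I_B² = (20/1001)/(9/2002) = 40/9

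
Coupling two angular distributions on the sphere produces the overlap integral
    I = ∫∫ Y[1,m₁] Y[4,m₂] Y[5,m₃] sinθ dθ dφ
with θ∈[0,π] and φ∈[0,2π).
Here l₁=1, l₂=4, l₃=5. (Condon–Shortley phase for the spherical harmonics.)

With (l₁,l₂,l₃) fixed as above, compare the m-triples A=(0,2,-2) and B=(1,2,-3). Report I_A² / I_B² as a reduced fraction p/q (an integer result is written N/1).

Same 1,4,5: normalisation and zero-m 3j drop out of the ratio.
A: Δ: 0! 2! 8! / 11! → 1/495; sum: t=0:+1/1440 = 1/1440; 3j²(1 4 5; 0 2 -2) = Δ·Π!·Σ² = 7/165  (sign -1)
B: Δ: 0! 2! 8! / 11! → 1/495; sum: t=0:+1/2880 = 1/2880; 3j²(1 4 5; 1 2 -3) = Δ·Π!·Σ² = 28/495  (sign +1)
I_A²/I_B² = (7/165)/(28/495) = 3/4

3/4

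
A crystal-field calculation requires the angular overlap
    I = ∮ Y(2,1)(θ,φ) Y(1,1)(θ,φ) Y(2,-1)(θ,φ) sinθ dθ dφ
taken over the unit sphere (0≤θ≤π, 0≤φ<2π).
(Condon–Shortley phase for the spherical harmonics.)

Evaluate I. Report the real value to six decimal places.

0.000000

Σmᵢ = 1 ≠ 0, so the φ-integral vanishes; I = 0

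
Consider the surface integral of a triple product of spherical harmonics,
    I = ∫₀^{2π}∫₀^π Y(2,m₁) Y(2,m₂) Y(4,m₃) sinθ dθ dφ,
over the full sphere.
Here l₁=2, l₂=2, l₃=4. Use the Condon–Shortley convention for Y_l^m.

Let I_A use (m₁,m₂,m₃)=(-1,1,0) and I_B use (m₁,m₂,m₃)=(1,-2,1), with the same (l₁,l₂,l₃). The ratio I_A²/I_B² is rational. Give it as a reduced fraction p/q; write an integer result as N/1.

16/5

l's match ⇒ only the (l;m) 3-j factors differ between A and B.
A: triangle coeff Δ(2,2,4) = 1/630; Σ_t [0,0]: t=0:+1/36 = 1/36; (3j)²=8/315 [(2 2 4; -1 1 0)], sign=+1
B: triangle coeff Δ(2,2,4) = 1/630; Σ_t [0,0]: t=0:+1/144 = 1/144; (3j)²=1/126 [(2 2 4; 1 -2 1)], sign=-1
I_A²/I_B² = (8/315)/(1/126) = 16/5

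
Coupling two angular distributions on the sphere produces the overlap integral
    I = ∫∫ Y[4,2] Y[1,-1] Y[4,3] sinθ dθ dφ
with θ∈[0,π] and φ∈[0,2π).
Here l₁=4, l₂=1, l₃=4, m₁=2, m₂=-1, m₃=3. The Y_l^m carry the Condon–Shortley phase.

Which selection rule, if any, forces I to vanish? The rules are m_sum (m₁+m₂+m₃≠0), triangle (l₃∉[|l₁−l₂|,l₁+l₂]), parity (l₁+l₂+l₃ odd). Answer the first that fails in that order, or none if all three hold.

m_sum

Σmᵢ = 4  ✗
l₃∈[|l₁−l₂|,l₁+l₂]=[3,5], have l₃=4
Σlᵢ = 9 ⇒ odd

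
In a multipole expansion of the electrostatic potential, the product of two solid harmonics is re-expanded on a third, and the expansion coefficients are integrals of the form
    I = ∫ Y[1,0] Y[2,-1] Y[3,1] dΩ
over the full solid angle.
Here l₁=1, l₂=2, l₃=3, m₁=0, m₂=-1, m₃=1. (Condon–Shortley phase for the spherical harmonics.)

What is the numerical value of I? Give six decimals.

-0.233597

Rules hold: Σm=0, L=6 even, 1≤3≤3.
N = 3·5·7 = 105
Δ = 0!·2!·4!/7! = 1/105
Racah Σ t=0..0: t=0:+1/4 = 1/4
⇒ 3j(1 2 3; 0 0 0)² = 3/35, sgn -1
Racah Σ t=0..0: t=0:+1/6 = 1/6
⇒ 3j(1 2 3; 0 -1 1)² = 8/105, sgn +1
4πI² = N·(3j₀)²·(3jₘ)² = 24/35
I = -1·√(0.685714/4π) = -0.23359668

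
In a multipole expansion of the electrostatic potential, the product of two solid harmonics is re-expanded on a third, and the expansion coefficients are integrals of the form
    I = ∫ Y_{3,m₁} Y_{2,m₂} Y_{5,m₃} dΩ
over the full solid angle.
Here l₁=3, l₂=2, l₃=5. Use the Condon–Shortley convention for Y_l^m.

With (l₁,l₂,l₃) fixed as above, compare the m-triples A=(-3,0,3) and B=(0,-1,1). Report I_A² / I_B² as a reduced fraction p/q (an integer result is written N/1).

l's match ⇒ only the (l;m) 3-j factors differ between A and B.
A: triangle coeff Δ(3,2,5) = 1/2310; Σ_t [0,0]: t=0:+1/2880 = 1/2880; (3j)²=2/165 [(3 2 5; -3 0 3)], sign=+1
B: triangle coeff Δ(3,2,5) = 1/2310; Σ_t [0,0]: t=0:+1/216 = 1/216; (3j)²=8/231 [(3 2 5; 0 -1 1)], sign=+1
I_A²/I_B² = (2/165)/(8/231) = 7/20

7/20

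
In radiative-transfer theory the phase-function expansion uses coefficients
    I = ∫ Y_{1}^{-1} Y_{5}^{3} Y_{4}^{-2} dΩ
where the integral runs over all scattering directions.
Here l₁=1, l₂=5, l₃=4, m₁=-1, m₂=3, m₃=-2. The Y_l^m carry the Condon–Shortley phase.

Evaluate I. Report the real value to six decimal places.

-0.259847

Rules hold: Σm=0, L=10 even, 4≤4≤6.
N = 3·11·9 = 297
Δ = 2!·0!·8!/11! = 1/495
Racah Σ t=1..1: t=1:−1/576 = -1/576
⇒ 3j(1 5 4; 0 0 0)² = 5/99, sgn -1
Racah Σ t=2..2: t=2:+1/2880 = 1/2880
⇒ 3j(1 5 4; -1 3 -2)² = 28/495, sgn +1
4πI² = N·(3j₀)²·(3jₘ)² = 28/33
I = -1·√(0.848485/4π) = -0.25984664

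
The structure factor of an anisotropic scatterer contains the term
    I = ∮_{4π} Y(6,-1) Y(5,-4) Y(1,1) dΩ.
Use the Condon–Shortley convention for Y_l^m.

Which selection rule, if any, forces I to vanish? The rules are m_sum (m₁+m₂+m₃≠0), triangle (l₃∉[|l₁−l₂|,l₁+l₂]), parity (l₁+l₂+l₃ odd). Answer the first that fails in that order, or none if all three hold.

m_sum

m₁+m₂+m₃ = -1 − 4 + 1 = -4  ✗
triangle: |6−5|=1 ≤ l₃=1 ≤ 6+5=11
parity: l₁+l₂+l₃ = 12 is even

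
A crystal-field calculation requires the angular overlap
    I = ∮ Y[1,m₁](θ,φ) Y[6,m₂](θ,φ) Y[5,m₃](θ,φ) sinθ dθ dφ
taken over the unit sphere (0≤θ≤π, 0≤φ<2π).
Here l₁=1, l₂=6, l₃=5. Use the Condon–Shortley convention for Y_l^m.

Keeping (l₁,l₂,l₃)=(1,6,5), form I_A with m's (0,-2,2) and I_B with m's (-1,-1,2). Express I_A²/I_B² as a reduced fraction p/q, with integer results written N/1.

l's match ⇒ only the (l;m) 3-j factors differ between A and B.
A: triangle coeff Δ(1,6,5) = 1/858; Σ_t [1,1]: t=1:−1/30240 = -1/30240; (3j)²=16/429 [(1 6 5; 0 -2 2)], sign=+1
B: triangle coeff Δ(1,6,5) = 1/858; Σ_t [2,2]: t=2:+1/60480 = 1/60480; (3j)²=5/429 [(1 6 5; -1 -1 2)], sign=-1
I_A²/I_B² = (16/429)/(5/429) = 16/5

16/5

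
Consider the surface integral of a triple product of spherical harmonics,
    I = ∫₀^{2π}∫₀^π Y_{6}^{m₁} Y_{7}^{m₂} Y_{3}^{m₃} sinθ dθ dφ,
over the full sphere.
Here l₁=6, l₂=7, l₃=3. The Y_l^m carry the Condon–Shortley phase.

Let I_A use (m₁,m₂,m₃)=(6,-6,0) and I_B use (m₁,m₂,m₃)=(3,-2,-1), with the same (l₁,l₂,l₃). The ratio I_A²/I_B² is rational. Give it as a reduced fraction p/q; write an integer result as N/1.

18876/6845

Same 6,7,3: normalisation and zero-m 3j drop out of the ratio.
A: Δ: 10! 2! 4! / 17! → 1/2042040; sum: t=0:+1/43545600 = 1/43545600; 3j²(6 7 3; 6 -6 0) = Δ·Π!·Σ² = 33/1190  (sign -1)
B: Δ: 10! 2! 4! / 17! → 1/2042040; sum: t=1:−1/17418240 t=2:+1/483840 t=3:−1/241920 = -37/17418240; 3j²(6 7 3; 3 -2 -1) = Δ·Π!·Σ² = 1369/136136  (sign -1)
I_A²/I_B² = (33/1190)/(1369/136136) = 18876/6845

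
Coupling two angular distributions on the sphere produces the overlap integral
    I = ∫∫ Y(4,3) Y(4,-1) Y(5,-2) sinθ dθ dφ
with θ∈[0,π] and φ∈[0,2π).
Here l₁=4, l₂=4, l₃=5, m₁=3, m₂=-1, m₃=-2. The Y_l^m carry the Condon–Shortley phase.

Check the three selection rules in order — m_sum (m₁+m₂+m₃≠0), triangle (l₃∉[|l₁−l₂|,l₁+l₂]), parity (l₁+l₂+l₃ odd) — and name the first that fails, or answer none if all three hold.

Σmᵢ = 0  ✓
l₃∈[|l₁−l₂|,l₁+l₂]=[0,8], have l₃=5  ✓
Σlᵢ = 13 ⇒ odd  ✗

parity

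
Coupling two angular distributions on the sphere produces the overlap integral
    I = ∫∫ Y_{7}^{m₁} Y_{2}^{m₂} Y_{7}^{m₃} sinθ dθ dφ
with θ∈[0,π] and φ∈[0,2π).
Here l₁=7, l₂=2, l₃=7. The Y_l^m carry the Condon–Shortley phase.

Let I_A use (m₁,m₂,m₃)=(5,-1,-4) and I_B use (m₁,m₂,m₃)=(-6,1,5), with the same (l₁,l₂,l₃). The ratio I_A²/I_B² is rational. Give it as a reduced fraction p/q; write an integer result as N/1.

Shared (l₁,l₂,l₃)=(7,2,7): N and (l;000)² cancel in I_A²/I_B².
A: Δ = 2!·12!·2!/17! = 1/185640; Racah Σ t=0..1: t=0:+1/14515200 t=1:−1/79833600 = 1/17740800; ⇒ 3j(7 2 7; 5 -1 -4)² = 729/30940, sgn -1
B: Δ = 2!·12!·2!/17! = 1/185640; Racah Σ t=1..2: t=1:−1/958003200 t=2:+1/79833600 = 1/87091200; ⇒ 3j(7 2 7; -6 1 5)² = 121/4760, sgn +1
I_A²/I_B² = (729/30940)/(121/4760) = 1458/1573

1458/1573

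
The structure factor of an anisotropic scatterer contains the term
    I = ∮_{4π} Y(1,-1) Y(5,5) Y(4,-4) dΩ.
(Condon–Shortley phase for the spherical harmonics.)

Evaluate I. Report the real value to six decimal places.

-0.329416

Rules hold: Σm=0, L=10 even, 4≤4≤6.
N = 3·11·9 = 297
Δ = 2!·0!·8!/11! = 1/495
Racah Σ t=1..1: t=1:−1/576 = -1/576
⇒ 3j(1 5 4; 0 0 0)² = 5/99, sgn -1
Racah Σ t=2..2: t=2:+1/80640 = 1/80640
⇒ 3j(1 5 4; -1 5 -4)² = 1/11, sgn +1
4πI² = N·(3j₀)²·(3jₘ)² = 15/11
I = -1·√(1.36364/4π) = -0.32941575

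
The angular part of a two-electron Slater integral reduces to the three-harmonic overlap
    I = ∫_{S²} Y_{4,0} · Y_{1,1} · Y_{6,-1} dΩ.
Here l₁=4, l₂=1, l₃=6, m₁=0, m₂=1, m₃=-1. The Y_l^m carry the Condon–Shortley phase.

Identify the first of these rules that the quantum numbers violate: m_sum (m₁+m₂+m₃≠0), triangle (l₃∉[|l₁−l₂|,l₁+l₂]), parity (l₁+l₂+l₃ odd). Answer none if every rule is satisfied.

azimuthal sum: 0 + 1 − 1 = 0  ✓
3 ≤ 6 ≤ 5 (triangle on l)  ✗
L = 4 + 1 + 6 = 11 (odd)

triangle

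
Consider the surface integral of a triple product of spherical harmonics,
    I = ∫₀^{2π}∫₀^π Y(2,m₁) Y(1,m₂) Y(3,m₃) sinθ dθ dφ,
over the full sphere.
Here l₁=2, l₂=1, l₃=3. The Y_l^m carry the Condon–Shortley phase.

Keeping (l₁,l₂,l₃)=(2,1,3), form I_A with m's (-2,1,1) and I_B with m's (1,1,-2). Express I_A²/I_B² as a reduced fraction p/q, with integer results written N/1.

1/10

Same 2,1,3: normalisation and zero-m 3j drop out of the ratio.
A: Δ: 0! 4! 2! / 7! → 1/105; sum: t=0:+1/48 = 1/48; 3j²(2 1 3; -2 1 1) = Δ·Π!·Σ² = 1/105  (sign +1)
B: Δ: 0! 4! 2! / 7! → 1/105; sum: t=0:+1/12 = 1/12; 3j²(2 1 3; 1 1 -2) = Δ·Π!·Σ² = 2/21  (sign -1)
I_A²/I_B² = (1/105)/(2/21) = 1/10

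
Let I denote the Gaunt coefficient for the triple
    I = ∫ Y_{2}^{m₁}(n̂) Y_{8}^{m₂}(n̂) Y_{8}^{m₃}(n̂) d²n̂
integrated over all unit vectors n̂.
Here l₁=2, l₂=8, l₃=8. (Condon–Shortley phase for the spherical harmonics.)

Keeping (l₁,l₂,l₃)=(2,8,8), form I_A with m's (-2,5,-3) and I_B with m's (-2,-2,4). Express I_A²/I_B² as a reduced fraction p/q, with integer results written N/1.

26/33

l's match ⇒ only the (l;m) 3-j factors differ between A and B.
A: triangle coeff Δ(2,8,8) = 1/348840; Σ_t [2,2]: t=2:+1/958003200 = 1/958003200; (3j)²=13/969 [(2 8 8; -2 5 -3)], sign=-1
B: triangle coeff Δ(2,8,8) = 1/348840; Σ_t [2,2]: t=2:+1/348364800 = 1/348364800; (3j)²=11/646 [(2 8 8; -2 -2 4)], sign=+1
I_A²/I_B² = (13/969)/(11/646) = 26/33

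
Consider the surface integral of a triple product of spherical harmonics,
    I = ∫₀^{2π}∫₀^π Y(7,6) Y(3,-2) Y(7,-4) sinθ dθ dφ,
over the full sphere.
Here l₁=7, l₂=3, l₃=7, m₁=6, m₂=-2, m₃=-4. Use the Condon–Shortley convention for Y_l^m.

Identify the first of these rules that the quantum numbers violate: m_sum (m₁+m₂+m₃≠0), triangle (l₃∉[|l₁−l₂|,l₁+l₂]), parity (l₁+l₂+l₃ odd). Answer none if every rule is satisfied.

parity

m₁+m₂+m₃ = 6 − 2 − 4 = 0  ✓
triangle: |7−3|=4 ≤ l₃=7 ≤ 7+3=10  ✓
parity: l₁+l₂+l₃ = 17 is odd  ✗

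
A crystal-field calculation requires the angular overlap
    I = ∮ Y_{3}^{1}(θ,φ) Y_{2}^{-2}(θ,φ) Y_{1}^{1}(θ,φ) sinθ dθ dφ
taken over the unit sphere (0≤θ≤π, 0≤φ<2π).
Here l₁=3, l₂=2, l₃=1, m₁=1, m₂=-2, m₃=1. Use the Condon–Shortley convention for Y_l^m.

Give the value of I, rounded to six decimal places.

-0.082589

Rules hold: Σm=0, L=6 even, 1≤1≤5.
N = 7·5·3 = 105
Δ = 4!·2!·0!/7! = 1/105
Racah Σ t=2..2: t=2:+1/4 = 1/4
⇒ 3j(3 2 1; 0 0 0)² = 3/35, sgn -1
Racah Σ t=0..0: t=0:+1/48 = 1/48
⇒ 3j(3 2 1; 1 -2 1)² = 1/105, sgn +1
4πI² = N·(3j₀)²·(3jₘ)² = 3/35
I = -1·√(0.0857143/4π) = -0.08258890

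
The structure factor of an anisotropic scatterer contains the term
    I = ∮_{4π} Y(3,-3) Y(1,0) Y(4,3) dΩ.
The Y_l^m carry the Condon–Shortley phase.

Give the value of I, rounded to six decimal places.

-0.162868

Checks pass: Σm=0; 8 even; l₃=4∈[2,4].
(2·3+1)(2·1+1)(2·4+1) = 189
Δ: 0! 6! 2! / 9! → 1/252
sum: t=0:+1/36 = 1/36
3j²(3 1 4; 0 0 0) = Δ·Π!·Σ² = 4/63  (sign +1)
sum: t=0:+1/720 = 1/720
3j²(3 1 4; -3 0 3) = Δ·Π!·Σ² = 1/36  (sign -1)
combine: 4πI² = 189·4/63·1/36 = 1/3
take √, sign -1: I = -0.16286750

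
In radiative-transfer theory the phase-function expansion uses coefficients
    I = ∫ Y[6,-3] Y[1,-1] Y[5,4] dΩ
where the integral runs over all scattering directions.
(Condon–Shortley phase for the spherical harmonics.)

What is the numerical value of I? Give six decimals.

Rules hold: Σm=0, L=12 even, 5≤5≤7.
N = 13·3·11 = 429
Δ = 2!·10!·0!/13! = 1/858
Racah Σ t=1..1: t=1:−1/14400 = -1/14400
⇒ 3j(6 1 5; 0 0 0)² = 6/143, sgn +1
Racah Σ t=0..0: t=0:+1/725760 = 1/725760
⇒ 3j(6 1 5; -3 -1 4)² = 1/286, sgn -1
4πI² = N·(3j₀)²·(3jₘ)² = 9/143
I = -1·√(0.0629371/4π) = -0.07076985

-0.070770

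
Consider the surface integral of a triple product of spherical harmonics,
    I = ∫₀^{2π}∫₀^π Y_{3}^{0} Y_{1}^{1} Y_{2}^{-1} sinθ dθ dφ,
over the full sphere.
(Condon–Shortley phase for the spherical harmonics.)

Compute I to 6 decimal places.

Checks pass: Σm=0; 6 even; l₃=2∈[2,4].
(2·3+1)(2·1+1)(2·2+1) = 105
Δ: 2! 4! 0! / 7! → 1/105
sum: t=1:−1/4 = -1/4
3j²(3 1 2; 0 0 0) = Δ·Π!·Σ² = 3/35  (sign -1)
sum: t=2:+1/12 = 1/12
3j²(3 1 2; 0 1 -1) = Δ·Π!·Σ² = 1/35  (sign -1)
combine: 4πI² = 105·3/35·1/35 = 9/35
take √, sign +1: I = 0.14304817

0.143048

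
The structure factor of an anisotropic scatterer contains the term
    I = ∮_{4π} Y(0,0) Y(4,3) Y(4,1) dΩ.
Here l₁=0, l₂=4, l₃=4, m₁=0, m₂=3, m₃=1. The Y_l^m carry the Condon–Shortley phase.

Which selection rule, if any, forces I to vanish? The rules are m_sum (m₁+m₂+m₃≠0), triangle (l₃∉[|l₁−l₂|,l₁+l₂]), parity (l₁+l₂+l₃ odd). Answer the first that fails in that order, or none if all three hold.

m_sum

Σmᵢ = 4  ✗
l₃∈[|l₁−l₂|,l₁+l₂]=[4,4], have l₃=4
Σlᵢ = 8 ⇒ even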